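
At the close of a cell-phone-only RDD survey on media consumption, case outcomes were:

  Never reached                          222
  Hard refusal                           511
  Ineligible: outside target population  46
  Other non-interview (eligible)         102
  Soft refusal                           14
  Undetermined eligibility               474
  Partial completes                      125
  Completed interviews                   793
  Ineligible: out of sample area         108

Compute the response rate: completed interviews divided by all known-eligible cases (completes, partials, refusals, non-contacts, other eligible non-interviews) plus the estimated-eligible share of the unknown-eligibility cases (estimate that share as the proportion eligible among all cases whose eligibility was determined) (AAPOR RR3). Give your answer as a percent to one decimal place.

36.0%

Refusals = 511 + 14 = 525
Out of scope = 46 + 108 = 154
Num → 793
Determined eligible → 793 + 125 + 525 + 222 + 102 = 1767
e = 1767 / (1767 + 154) = 1767 / 1921 = 0.9198
Estimated eligible among unknowns → 0.9198 × 474 = 435.99
Denominator → 1767 + 435.99 = 2202.99
RR3 = 793 / 2202.99 = 0.3600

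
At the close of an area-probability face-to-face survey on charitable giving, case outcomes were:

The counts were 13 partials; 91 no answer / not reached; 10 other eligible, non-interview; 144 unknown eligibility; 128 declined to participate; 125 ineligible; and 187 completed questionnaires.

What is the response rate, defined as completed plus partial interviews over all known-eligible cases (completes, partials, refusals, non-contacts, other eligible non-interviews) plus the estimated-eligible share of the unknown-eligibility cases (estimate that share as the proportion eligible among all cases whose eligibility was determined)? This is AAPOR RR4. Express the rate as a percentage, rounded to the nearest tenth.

37.0%

Num = 187 + 13 = 200
Known eligible = 187 + 13 + 128 + 91 + 10 = 429
e = 429 / (429 + 125) = 429 / 554 = 0.7744
Eligible share of unknowns = 0.7744 × 144 = 111.51
Denom = 429 + 111.51 = 540.51
RR4 = 200 / 540.51 = 0.3700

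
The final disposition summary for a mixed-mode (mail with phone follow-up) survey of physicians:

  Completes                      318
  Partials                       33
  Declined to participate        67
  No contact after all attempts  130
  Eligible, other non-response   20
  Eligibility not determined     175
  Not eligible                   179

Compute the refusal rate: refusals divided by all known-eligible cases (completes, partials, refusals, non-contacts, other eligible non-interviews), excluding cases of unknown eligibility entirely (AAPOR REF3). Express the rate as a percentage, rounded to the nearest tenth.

Numerator: 67
Denominator: 318 + 33 + 67 + 130 + 20 = 568
REF3 = 67 / 568 = 0.1180

11.8%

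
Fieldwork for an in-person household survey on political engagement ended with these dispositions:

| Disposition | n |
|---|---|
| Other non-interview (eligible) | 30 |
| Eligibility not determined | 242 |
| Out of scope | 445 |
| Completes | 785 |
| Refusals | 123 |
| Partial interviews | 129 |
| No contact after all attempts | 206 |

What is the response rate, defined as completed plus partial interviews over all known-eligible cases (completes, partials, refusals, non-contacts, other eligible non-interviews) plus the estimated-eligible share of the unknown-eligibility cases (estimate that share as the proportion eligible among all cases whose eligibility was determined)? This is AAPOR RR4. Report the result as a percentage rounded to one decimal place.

62.9%

Num → 785 + 129 = 914
Eligible (known) → 785 + 129 + 123 + 206 + 30 = 1273
e = 1273 / (1273 + 445) = 1273 / 1718 = 0.7410
Estimated eligible among unknowns → 0.7410 × 242 = 179.32
Base → 1273 + 179.32 = 1452.32
RR4 = 914 / 1452.32 = 0.6293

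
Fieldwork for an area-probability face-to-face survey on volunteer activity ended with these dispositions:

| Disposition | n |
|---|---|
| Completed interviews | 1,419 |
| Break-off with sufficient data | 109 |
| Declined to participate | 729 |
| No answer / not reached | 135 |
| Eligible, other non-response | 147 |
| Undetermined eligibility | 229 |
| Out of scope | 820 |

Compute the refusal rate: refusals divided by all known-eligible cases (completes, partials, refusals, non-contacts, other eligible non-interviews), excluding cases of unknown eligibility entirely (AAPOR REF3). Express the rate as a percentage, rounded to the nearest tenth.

Top = 729
Base = 1419 + 109 + 729 + 135 + 147 = 2539
REF3 = 729 / 2539 = 0.2871

28.7%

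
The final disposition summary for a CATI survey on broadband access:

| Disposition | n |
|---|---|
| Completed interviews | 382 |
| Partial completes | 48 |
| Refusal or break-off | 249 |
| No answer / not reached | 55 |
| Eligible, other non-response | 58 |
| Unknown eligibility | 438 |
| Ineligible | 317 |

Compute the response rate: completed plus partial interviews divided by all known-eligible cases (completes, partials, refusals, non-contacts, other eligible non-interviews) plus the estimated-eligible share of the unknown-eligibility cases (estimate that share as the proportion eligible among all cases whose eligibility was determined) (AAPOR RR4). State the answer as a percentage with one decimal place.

38.9%

Numerator: 382 + 48 = 430
Known eligible: 382 + 48 + 249 + 55 + 58 = 792
e = 792 / (792 + 317) = 792 / 1109 = 0.7142
e × U: 0.7142 × 438 = 312.82
Denom: 792 + 312.82 = 1104.82
RR4 = 430 / 1104.82 = 0.3892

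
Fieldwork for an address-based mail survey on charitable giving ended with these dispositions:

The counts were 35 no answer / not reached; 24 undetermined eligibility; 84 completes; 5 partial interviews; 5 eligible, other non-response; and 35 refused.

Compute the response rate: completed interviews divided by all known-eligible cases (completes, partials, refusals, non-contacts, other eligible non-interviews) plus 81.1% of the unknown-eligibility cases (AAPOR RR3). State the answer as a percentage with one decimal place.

45.8%

Num: 84
Known eligible: 84 + 5 + 35 + 35 + 5 = 164
Estimated eligible among unknowns: 0.8110 × 24 = 19.46
Denom: 164 + 19.46 = 183.46
RR3 = 84 / 183.46 = 0.4579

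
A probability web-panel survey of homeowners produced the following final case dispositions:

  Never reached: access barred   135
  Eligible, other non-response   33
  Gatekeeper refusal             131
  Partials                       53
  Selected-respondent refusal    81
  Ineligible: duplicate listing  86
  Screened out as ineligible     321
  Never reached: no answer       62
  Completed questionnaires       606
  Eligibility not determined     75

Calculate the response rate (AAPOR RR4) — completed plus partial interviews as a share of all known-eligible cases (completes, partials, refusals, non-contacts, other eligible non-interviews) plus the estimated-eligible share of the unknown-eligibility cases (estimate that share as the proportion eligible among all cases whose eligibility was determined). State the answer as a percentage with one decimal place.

Refusals = 131 + 81 = 212
Never reached = 62 + 135 = 197
Out of scope = 321 + 86 = 407
Num = 606 + 53 = 659
Eligible (known) = 606 + 53 + 212 + 197 + 33 = 1101
e = 1101 / (1101 + 407) = 1101 / 1508 = 0.7301
Estimated eligible among unknowns = 0.7301 × 75 = 54.76
Base = 1101 + 54.76 = 1155.76
RR4 = 659 / 1155.76 = 0.5702

57.0%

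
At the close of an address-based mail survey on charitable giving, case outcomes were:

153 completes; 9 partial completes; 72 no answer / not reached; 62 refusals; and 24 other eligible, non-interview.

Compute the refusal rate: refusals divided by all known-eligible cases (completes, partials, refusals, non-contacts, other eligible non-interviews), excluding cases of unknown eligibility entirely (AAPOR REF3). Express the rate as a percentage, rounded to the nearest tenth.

Num: 62
Base: 153 + 9 + 62 + 72 + 24 = 320
REF3 = 62 / 320 = 0.1938

19.4%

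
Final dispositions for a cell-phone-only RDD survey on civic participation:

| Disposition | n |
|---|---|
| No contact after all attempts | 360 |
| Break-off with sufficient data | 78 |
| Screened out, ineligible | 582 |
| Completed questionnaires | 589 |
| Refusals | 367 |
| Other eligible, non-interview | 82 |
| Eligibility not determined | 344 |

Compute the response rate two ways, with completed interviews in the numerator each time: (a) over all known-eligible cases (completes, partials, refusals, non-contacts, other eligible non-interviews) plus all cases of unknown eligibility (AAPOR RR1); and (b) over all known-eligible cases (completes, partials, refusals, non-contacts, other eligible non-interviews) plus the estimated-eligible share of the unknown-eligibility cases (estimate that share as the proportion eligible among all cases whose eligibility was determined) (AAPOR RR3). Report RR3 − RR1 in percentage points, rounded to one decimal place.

Numerator: 589
Base: 589 + 78 + 367 + 360 + 82 + 344 = 1820
RR1 = 589 / 1820 = 0.3236
Known eligible: 589 + 78 + 367 + 360 + 82 = 1476
e = 1476 / (1476 + 582) = 1476 / 2058 = 0.7172
Estimated eligible among unknowns: 0.7172 × 344 = 246.72
Base: 1476 + 246.72 = 1722.72
RR3 = 589 / 1722.72 = 0.3419
Difference = 34.19 − 32.36 = 1.83 percentage points

1.8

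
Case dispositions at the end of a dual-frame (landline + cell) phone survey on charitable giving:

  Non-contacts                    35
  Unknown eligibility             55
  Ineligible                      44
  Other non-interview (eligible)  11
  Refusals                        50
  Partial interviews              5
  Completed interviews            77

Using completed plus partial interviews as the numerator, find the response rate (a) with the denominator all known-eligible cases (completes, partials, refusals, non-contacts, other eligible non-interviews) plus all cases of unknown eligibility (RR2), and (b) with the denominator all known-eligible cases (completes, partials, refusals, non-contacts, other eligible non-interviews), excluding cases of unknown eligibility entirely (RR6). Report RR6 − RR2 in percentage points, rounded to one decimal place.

Top: 77 + 5 = 82
Base: 77 + 5 + 50 + 35 + 11 + 55 = 233
RR2 = 82 / 233 = 0.3519
Base: 77 + 5 + 50 + 35 + 11 = 178
RR6 = 82 / 178 = 0.4607
Difference = 46.07 − 35.19 = 10.88 percentage points

10.9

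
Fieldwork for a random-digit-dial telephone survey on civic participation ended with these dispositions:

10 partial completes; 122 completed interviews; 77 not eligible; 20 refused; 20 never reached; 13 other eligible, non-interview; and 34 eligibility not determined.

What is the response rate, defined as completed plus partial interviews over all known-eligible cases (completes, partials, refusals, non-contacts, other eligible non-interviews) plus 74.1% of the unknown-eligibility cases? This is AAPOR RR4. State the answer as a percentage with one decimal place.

Numerator → 122 + 10 = 132
Eligible (known) → 122 + 10 + 20 + 20 + 13 = 185
Eligible share of unknowns → 0.7410 × 34 = 25.19
Base → 185 + 25.19 = 210.19
RR4 = 132 / 210.19 = 0.6280

62.8%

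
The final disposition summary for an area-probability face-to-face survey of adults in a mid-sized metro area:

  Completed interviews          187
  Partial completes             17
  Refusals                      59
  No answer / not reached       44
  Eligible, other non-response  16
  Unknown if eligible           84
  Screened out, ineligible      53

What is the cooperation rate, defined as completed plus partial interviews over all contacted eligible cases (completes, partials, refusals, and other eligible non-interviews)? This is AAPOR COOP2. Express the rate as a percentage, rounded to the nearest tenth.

Top: 187 + 17 = 204
Denom: 187 + 17 + 59 + 16 = 279
COOP2 = 204 / 279 = 0.7312

73.1%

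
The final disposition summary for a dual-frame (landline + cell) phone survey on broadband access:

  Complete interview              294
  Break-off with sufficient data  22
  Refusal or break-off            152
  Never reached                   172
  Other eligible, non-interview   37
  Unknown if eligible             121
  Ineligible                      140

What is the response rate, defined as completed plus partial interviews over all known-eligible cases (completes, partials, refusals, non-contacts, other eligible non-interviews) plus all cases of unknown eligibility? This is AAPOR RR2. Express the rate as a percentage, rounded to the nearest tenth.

39.6%

Numerator = 294 + 22 = 316
Base = 294 + 22 + 152 + 172 + 37 + 121 = 798
RR2 = 316 / 798 = 0.3960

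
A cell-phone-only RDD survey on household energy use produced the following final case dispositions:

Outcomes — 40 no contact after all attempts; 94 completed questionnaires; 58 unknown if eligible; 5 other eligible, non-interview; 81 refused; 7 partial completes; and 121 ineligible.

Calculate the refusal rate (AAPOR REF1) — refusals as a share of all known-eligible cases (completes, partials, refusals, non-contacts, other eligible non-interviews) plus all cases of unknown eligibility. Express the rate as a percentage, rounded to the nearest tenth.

28.4%

Top = 81
Denom = 94 + 7 + 81 + 40 + 5 + 58 = 285
REF1 = 81 / 285 = 0.2842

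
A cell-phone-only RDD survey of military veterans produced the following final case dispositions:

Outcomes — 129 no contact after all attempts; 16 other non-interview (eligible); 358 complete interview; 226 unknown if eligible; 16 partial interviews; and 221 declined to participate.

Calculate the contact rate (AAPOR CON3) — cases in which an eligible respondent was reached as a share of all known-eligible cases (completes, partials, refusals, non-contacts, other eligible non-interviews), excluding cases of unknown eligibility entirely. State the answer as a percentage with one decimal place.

82.6%

Num: 358 + 16 + 221 + 16 = 611
Denominator: 358 + 16 + 221 + 129 + 16 = 740
CON3 = 611 / 740 = 0.8257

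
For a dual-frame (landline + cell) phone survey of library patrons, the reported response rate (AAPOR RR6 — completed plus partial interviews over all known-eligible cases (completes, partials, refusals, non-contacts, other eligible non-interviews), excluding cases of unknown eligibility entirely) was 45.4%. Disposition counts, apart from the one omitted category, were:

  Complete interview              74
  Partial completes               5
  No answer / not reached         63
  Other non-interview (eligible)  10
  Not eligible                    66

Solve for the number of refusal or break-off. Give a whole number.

Numerator = 74 + 5 = 79
RR6 = 79 / D = 0.454
D = 79 / 0.454 = 174.0
Other denominator terms total 152
refusal or break-off = 174.0 − 152 ≈ 22

22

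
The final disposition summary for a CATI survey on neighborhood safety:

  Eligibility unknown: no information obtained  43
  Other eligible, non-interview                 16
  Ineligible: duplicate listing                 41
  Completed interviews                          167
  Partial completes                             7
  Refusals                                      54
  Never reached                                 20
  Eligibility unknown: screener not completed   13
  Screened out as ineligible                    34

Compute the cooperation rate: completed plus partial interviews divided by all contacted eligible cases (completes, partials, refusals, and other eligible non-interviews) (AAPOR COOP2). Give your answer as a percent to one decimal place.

Unknown eligibility = 13 + 43 = 56
Out of scope = 34 + 41 = 75
Num: 167 + 7 = 174
Base: 167 + 7 + 54 + 16 = 244
COOP2 = 174 / 244 = 0.7131

71.3%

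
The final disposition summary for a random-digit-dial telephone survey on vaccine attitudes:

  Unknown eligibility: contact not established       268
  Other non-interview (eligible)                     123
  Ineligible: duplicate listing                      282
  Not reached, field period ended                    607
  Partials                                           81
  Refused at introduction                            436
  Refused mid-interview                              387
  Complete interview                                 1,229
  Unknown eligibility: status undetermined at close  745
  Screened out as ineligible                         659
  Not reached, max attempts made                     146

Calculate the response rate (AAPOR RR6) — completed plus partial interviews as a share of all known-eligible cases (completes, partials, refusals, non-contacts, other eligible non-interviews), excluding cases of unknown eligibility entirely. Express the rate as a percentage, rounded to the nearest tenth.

Refusal or break-off = 436 + 387 = 823
Non-contacts = 607 + 146 = 753
Eligibility not determined = 268 + 745 = 1013
Not eligible = 659 + 282 = 941
Num: 1229 + 81 = 1310
Denominator: 1229 + 81 + 823 + 753 + 123 = 3009
RR6 = 1310 / 3009 = 0.4354

43.5%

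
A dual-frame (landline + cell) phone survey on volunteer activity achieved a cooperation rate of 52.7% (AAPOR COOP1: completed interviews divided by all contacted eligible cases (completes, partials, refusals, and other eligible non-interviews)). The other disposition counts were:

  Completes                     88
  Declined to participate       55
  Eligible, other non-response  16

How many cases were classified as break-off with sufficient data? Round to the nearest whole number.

COOP1 = 88 / D = 0.527
D = 88 / 0.527 = 167.0
Remaining denominator categories sum to 159
break-off with sufficient data = 167.0 − 159 ≈ 8

8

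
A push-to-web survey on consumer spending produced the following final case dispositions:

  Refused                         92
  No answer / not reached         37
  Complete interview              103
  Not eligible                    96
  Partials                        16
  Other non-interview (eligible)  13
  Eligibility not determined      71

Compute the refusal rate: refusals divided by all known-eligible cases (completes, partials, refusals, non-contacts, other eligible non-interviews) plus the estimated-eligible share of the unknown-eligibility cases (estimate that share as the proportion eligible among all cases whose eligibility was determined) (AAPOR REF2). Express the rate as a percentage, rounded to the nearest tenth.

29.4%

Top: 92
Determined eligible: 103 + 16 + 92 + 37 + 13 = 261
e = 261 / (261 + 96) = 261 / 357 = 0.7311
e × U: 0.7311 × 71 = 51.91
Denom: 261 + 51.91 = 312.91
REF2 = 92 / 312.91 = 0.2940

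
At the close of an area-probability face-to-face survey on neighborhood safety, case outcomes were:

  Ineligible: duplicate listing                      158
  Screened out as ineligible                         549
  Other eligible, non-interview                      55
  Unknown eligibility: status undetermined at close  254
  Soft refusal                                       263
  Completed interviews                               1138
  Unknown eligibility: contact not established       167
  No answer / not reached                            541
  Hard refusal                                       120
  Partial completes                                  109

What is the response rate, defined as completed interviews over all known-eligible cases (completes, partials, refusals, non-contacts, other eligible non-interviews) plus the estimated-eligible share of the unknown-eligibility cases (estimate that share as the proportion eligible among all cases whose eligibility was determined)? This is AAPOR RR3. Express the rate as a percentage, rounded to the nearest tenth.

44.7%

Refused = 120 + 263 = 383
Unknown if eligible = 167 + 254 = 421
Screened out, ineligible = 549 + 158 = 707
Numerator = 1138
Determined eligible = 1138 + 109 + 383 + 541 + 55 = 2226
e = 2226 / (2226 + 707) = 2226 / 2933 = 0.7589
Eligible share of unknowns = 0.7589 × 421 = 319.50
Denominator = 2226 + 319.50 = 2545.50
RR3 = 1138 / 2545.50 = 0.4471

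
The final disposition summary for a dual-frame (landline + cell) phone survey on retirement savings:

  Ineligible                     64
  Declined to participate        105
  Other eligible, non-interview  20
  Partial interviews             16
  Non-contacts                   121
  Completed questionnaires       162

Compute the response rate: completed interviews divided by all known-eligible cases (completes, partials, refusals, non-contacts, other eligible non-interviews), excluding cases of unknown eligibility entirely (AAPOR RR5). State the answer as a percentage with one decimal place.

38.2%

Top: 162
Denominator: 162 + 16 + 105 + 121 + 20 = 424
RR5 = 162 / 424 = 0.3821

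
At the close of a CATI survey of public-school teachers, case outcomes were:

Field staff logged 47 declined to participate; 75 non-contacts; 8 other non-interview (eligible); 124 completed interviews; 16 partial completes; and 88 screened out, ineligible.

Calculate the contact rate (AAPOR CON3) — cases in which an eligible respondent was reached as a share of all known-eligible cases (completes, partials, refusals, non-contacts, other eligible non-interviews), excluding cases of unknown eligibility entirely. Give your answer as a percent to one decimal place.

72.2%

Top = 124 + 16 + 47 + 8 = 195
Base = 124 + 16 + 47 + 75 + 8 = 270
CON3 = 195 / 270 = 0.7222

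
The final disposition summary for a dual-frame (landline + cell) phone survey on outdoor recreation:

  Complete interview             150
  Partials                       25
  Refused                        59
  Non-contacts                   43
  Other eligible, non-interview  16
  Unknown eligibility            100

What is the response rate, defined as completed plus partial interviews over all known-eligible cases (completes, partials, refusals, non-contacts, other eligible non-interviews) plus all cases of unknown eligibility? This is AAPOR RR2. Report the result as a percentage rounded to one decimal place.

44.5%

Top = 150 + 25 = 175
Denom = 150 + 25 + 59 + 43 + 16 + 100 = 393
RR2 = 175 / 393 = 0.4453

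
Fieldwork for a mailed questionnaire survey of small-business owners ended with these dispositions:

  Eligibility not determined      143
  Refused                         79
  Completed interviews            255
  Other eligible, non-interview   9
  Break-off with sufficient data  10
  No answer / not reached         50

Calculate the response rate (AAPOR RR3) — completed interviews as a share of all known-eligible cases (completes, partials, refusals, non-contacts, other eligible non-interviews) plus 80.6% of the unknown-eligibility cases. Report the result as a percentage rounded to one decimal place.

Top → 255
Known eligible → 255 + 10 + 79 + 50 + 9 = 403
Eligible share of unknowns → 0.8060 × 143 = 115.26
Base → 403 + 115.26 = 518.26
RR3 = 255 / 518.26 = 0.4920

49.2%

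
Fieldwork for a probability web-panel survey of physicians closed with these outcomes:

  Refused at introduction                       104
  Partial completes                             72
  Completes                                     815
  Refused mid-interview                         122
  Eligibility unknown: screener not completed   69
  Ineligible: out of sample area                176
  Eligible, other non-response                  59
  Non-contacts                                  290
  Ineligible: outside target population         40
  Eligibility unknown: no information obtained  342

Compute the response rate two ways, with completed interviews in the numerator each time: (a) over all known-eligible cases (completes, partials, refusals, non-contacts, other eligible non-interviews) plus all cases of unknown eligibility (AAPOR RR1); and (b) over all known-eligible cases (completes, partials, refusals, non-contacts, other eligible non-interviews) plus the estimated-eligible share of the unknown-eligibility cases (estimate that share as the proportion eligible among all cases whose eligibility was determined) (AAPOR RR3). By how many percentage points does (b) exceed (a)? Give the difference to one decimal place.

1.3

Refusals = 104 + 122 = 226
Unknown eligibility = 69 + 342 = 411
Not eligible = 40 + 176 = 216
Top = 815
Base = 815 + 72 + 226 + 290 + 59 + 411 = 1873
RR1 = 815 / 1873 = 0.4351
Known eligible = 815 + 72 + 226 + 290 + 59 = 1462
e = 1462 / (1462 + 216) = 1462 / 1678 = 0.8713
e × U = 0.8713 × 411 = 358.10
Base = 1462 + 358.10 = 1820.10
RR3 = 815 / 1820.10 = 0.4478
Difference = 44.78 − 43.51 = 1.27 percentage points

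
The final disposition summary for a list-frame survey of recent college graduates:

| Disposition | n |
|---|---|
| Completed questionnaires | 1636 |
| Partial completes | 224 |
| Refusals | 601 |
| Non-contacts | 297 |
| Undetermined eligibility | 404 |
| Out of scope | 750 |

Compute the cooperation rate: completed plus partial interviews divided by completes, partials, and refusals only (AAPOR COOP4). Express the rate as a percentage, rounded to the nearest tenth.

75.6%

Top: 1636 + 224 = 1860
Denominator: 1636 + 224 + 601 = 2461
COOP4 = 1860 / 2461 = 0.7558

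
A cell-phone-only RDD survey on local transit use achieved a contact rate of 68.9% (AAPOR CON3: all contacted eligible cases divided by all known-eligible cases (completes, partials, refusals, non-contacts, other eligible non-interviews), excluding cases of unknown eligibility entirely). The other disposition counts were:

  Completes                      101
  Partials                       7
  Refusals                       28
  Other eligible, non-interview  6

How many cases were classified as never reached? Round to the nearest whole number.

Numerator: 101 + 7 + 28 + 6 = 142
CON3 = 142 / D = 0.689
D = 142 / 0.689 = 206.1
Other denominator terms total 142
never reached = 206.1 − 142 ≈ 64

64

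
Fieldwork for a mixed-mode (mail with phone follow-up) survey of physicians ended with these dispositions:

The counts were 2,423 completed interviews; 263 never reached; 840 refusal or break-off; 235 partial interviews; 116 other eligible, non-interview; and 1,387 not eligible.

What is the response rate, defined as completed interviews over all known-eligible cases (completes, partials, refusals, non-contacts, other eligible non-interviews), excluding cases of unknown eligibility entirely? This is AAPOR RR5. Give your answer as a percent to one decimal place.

Num → 2423
Denom → 2423 + 235 + 840 + 263 + 116 = 3877
RR5 = 2423 / 3877 = 0.6250

62.5%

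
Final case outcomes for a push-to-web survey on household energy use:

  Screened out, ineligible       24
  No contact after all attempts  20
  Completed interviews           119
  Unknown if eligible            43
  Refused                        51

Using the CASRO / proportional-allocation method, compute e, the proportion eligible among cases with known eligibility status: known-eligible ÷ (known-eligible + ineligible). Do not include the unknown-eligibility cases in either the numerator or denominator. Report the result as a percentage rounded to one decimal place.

88.8%

Eligible (known): 119 + 51 + 20 = 190
e = 190 / (190 + 24) = 190 / 214 = 0.8879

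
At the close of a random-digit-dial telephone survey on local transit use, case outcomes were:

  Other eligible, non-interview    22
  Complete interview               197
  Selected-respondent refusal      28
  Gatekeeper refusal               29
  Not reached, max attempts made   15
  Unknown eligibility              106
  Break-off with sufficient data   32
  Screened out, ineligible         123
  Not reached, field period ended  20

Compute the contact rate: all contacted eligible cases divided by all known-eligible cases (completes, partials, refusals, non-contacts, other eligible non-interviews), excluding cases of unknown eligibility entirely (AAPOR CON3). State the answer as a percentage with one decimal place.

89.8%

Refusals = 29 + 28 = 57
No contact after all attempts = 20 + 15 = 35
Top = 197 + 32 + 57 + 22 = 308
Base = 197 + 32 + 57 + 35 + 22 = 343
CON3 = 308 / 343 = 0.8980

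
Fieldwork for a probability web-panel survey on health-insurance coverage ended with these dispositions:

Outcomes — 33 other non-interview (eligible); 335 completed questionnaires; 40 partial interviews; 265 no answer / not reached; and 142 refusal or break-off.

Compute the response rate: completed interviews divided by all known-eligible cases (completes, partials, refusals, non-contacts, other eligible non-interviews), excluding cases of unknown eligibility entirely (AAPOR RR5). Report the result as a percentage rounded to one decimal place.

41.1%

Numerator = 335
Base = 335 + 40 + 142 + 265 + 33 = 815
RR5 = 335 / 815 = 0.4110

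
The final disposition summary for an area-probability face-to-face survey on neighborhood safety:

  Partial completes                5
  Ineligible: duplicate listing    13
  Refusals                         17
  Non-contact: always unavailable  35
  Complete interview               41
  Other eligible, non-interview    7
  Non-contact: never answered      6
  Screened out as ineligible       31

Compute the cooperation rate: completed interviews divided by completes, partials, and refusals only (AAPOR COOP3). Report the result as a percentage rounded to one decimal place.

Never reached = 6 + 35 = 41
Out of scope = 31 + 13 = 44
Num → 41
Base → 41 + 5 + 17 = 63
COOP3 = 41 / 63 = 0.6508

65.1%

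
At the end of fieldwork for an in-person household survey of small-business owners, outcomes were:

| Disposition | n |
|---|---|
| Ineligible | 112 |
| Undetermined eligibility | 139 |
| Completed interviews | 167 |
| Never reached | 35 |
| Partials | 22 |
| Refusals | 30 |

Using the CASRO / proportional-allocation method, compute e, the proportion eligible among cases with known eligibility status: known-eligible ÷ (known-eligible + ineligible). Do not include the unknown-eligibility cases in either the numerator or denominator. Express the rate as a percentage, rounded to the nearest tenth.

Known eligible → 167 + 22 + 30 + 35 = 254
e = 254 / (254 + 112) = 254 / 366 = 0.6940

69.4%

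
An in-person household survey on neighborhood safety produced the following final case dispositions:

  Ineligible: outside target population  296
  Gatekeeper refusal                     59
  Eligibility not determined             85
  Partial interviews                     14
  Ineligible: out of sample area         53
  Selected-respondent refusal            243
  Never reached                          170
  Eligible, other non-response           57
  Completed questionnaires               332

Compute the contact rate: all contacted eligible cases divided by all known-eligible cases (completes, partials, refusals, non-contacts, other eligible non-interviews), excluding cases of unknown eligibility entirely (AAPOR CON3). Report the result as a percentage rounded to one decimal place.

Refusals = 59 + 243 = 302
Ineligible = 296 + 53 = 349
Top → 332 + 14 + 302 + 57 = 705
Denominator → 332 + 14 + 302 + 170 + 57 = 875
CON3 = 705 / 875 = 0.8057

80.6%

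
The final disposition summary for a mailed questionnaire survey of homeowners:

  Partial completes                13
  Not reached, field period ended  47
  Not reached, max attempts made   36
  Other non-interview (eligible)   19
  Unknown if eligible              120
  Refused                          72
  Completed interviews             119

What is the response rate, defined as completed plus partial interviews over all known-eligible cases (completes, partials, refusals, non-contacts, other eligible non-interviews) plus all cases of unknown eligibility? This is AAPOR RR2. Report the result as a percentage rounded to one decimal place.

No contact after all attempts = 47 + 36 = 83
Top → 119 + 13 = 132
Denominator → 119 + 13 + 72 + 83 + 19 + 120 = 426
RR2 = 132 / 426 = 0.3099

31.0%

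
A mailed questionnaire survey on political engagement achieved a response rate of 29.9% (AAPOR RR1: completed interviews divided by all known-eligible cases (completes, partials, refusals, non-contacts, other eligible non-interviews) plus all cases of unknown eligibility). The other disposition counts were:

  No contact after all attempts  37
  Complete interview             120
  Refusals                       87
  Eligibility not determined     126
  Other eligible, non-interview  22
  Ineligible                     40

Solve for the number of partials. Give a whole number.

RR1 = 120 / D = 0.299
D = 120 / 0.299 = 401.3
Other denominator terms total 392
partials = 401.3 − 392 ≈ 9

9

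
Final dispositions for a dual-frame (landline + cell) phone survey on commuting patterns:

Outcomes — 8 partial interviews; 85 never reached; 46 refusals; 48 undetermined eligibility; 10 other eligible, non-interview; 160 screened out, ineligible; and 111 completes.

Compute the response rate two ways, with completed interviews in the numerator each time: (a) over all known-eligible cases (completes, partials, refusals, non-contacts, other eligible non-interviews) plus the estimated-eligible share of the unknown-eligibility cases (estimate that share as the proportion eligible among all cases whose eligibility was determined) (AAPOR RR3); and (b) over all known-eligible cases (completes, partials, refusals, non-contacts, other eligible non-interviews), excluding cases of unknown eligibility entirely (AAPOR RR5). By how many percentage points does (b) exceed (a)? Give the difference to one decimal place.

Top → 111
Determined eligible → 111 + 8 + 46 + 85 + 10 = 260
e = 260 / (260 + 160) = 260 / 420 = 0.6190
Eligible share of unknowns → 0.6190 × 48 = 29.71
Denominator → 260 + 29.71 = 289.71
RR3 = 111 / 289.71 = 0.3831
Denominator → 111 + 8 + 46 + 85 + 10 = 260
RR5 = 111 / 260 = 0.4269
Difference = 42.69 − 38.31 = 4.38 percentage points

4.4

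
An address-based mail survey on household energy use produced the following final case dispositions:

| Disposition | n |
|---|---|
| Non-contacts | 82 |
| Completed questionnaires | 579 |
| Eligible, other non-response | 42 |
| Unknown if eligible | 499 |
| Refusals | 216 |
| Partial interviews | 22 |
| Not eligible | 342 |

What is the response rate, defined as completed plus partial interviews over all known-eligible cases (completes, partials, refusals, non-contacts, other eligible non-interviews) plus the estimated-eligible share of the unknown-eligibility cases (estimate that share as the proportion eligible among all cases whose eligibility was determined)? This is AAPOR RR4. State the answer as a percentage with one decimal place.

Top = 579 + 22 = 601
Determined eligible = 579 + 22 + 216 + 82 + 42 = 941
e = 941 / (941 + 342) = 941 / 1283 = 0.7334
Estimated eligible among unknowns = 0.7334 × 499 = 365.97
Denominator = 941 + 365.97 = 1306.97
RR4 = 601 / 1306.97 = 0.4598

46.0%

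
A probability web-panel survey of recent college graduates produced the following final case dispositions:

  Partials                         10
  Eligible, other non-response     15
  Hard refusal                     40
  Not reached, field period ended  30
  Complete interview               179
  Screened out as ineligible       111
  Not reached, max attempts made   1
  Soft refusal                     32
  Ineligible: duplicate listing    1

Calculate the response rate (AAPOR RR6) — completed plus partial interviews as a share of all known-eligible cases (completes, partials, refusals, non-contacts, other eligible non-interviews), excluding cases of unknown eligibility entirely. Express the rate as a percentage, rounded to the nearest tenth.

61.6%

Refusal or break-off = 40 + 32 = 72
No answer / not reached = 30 + 1 = 31
Screened out, ineligible = 111 + 1 = 112
Top: 179 + 10 = 189
Base: 179 + 10 + 72 + 31 + 15 = 307
RR6 = 189 / 307 = 0.6156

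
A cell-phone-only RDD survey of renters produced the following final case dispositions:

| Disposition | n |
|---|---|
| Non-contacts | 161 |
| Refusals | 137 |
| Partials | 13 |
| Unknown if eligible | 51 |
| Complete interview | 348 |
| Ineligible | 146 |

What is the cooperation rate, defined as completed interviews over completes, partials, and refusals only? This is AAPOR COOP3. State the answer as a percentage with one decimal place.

69.9%

Top → 348
Denom → 348 + 13 + 137 = 498
COOP3 = 348 / 498 = 0.6988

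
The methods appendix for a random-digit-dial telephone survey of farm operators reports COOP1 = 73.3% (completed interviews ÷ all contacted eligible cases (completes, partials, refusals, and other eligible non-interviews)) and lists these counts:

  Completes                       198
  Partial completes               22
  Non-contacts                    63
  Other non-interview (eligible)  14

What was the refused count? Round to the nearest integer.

COOP1 = 198 / D = 0.733
D = 198 / 0.733 = 270.1
Other denominator terms total 234
refused = 270.1 − 234 ≈ 36

36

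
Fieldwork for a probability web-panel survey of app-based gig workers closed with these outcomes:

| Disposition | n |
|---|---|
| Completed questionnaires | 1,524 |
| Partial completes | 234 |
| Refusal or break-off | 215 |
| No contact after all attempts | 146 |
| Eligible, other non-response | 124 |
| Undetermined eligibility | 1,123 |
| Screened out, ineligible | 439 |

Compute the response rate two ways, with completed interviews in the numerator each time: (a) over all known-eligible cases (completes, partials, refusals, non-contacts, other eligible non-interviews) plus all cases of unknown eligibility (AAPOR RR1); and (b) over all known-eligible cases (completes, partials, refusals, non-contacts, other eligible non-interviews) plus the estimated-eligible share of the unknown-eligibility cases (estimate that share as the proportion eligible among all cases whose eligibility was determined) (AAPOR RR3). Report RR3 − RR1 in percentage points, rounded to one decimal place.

2.6

Num → 1524
Base → 1524 + 234 + 215 + 146 + 124 + 1123 = 3366
RR1 = 1524 / 3366 = 0.4528
Eligible (known) → 1524 + 234 + 215 + 146 + 124 = 2243
e = 2243 / (2243 + 439) = 2243 / 2682 = 0.8363
Estimated eligible among unknowns → 0.8363 × 1123 = 939.16
Base → 2243 + 939.16 = 3182.16
RR3 = 1524 / 3182.16 = 0.4789
Difference = 47.89 − 45.28 = 2.61 percentage points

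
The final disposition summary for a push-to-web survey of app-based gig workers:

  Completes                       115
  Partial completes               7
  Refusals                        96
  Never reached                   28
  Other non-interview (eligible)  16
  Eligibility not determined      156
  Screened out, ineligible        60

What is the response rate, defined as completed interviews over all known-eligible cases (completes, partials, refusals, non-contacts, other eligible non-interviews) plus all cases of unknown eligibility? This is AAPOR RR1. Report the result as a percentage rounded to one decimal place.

27.5%

Top → 115
Base → 115 + 7 + 96 + 28 + 16 + 156 = 418
RR1 = 115 / 418 = 0.2751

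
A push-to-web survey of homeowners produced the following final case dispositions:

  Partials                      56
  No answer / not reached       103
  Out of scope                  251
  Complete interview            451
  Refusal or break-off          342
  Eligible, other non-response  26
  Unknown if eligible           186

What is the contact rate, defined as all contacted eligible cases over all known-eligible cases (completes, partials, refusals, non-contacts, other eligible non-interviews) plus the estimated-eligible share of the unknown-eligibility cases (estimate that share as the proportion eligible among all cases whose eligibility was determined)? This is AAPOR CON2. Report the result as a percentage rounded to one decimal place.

Top → 451 + 56 + 342 + 26 = 875
Known eligible → 451 + 56 + 342 + 103 + 26 = 978
e = 978 / (978 + 251) = 978 / 1229 = 0.7958
Estimated eligible among unknowns → 0.7958 × 186 = 148.02
Denominator → 978 + 148.02 = 1126.02
CON2 = 875 / 1126.02 = 0.7771

77.7%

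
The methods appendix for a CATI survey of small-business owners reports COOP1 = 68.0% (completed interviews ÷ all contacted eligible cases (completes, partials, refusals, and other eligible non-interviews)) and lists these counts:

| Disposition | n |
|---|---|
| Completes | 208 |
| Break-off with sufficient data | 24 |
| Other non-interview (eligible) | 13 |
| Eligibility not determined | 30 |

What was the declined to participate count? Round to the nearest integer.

61

COOP1 = 208 / D = 0.680
D = 208 / 0.680 = 305.9
Remaining denominator categories sum to 245
declined to participate = 305.9 − 245 ≈ 61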